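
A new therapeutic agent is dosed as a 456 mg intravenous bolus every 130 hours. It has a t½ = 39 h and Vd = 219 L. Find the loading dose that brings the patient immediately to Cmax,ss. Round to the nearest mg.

f = (1/2)^(130/39) ≈ 0.099213; accumulation ratio R = 1/(1−f) ≈ 1.11014.
Loading dose to hit Cmax,ss on first dose: D_load = D_maint·R ≈ 456 × 1.11014 ≈ 506.22 mg.

506 mg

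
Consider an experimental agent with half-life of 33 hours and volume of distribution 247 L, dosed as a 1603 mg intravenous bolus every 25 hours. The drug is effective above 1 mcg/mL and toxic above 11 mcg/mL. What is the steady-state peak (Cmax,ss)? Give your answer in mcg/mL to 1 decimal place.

15.9 mcg/mL

k = ln2/t½ = ln2/33 ≈ 0.021004 h⁻¹; fraction remaining f = e^(−kτ) = e^(−0.021004×25) ≈ 0.5915.
At steady state, accumulation factor R = 1/(1 − e^(−kτ)) ≈ 2.4480.
Each bolus raises the concentration by D/Vd = 1603/247 ≈ 6.490 mcg/mL.
Steady-state peak Cmax,ss = C₀·R ≈ 6.490 × 2.4480 ≈ 15.888 mcg/mL.
Peak 15.9 mcg/mL vs MTC 11 mcg/mL: exceeds toxic threshold.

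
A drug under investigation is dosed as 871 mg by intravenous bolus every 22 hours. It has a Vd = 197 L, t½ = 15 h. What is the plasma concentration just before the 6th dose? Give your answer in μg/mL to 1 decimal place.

2.5 μg/mL

f = (1/2)^(τ/t½) = (1/2)^(22/15) ≈ 0.3618.
C₀ = D/Vd = 871/197 ≈ 4.421 μg/mL.
Before the 6th dose, 5 doses have been given. Superposition: Cmin = C₀·(f + f² + … + f^5).
≈ 4.421 × (0.3618 + 0.1309 + 0.0474 + 0.0171 + 0.0062) ≈ 4.421 × 0.5634 ≈ 2.491 μg/mL.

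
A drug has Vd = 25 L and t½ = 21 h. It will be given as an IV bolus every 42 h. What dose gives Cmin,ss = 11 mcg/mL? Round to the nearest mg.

825 mg

τ/t½ = 42/21 ≈ 2, so f = (1/2)^(42/21) ≈ 0.250000.
Cmin,ss = (D/Vd)·f/(1−f), so D = Cmin,ss·Vd·(1−f)/f.
D = 11 × 25 × (1−f)/f ≈ 11 × 25 × 3.00000 ≈ 825.00 mg.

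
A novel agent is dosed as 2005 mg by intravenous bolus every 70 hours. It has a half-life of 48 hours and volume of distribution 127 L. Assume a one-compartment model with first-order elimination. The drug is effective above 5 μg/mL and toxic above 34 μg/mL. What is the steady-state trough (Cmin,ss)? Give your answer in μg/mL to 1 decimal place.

9.0 μg/mL

Over one 70-h interval, 70/48 ≈ 1.4583 half-lives elapse, leaving f ≈ 0.3639 of each dose.
Single-dose peak C₀ = D/Vd = 2005/127 ≈ 15.787 μg/mL.
Steady-state trough Cmin,ss = C₀·f/(1−f) ≈ 15.787 × 0.3639/0.6361 ≈ 9.031 μg/mL.
Trough 9.0 μg/mL vs MEC 5 μg/mL: adequate.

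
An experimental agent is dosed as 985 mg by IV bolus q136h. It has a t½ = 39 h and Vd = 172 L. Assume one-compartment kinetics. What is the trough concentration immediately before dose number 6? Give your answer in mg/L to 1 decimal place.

0.6 mg/L

f = (1/2)^(τ/t½) = (1/2)^(136/39) ≈ 0.0892.
C₀ = D/Vd = 985/172 ≈ 5.727 mg/L.
Before the 6th dose, 5 doses have been given. Superposition: Cmin = C₀·(f + f² + … + f^5).
≈ 5.727 × (0.0892 + 0.0080 + 0.0007 + 0.0001 + 0.0000) ≈ 5.727 × 0.0980 ≈ 0.561 mg/L.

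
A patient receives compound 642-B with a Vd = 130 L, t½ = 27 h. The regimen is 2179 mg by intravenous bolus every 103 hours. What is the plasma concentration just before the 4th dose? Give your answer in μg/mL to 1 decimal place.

f = (1/2)^(τ/t½) = (1/2)^(103/27) ≈ 0.0711.
C₀ = D/Vd = 2179/130 ≈ 16.762 μg/mL.
Before the 4th dose, 3 doses have been given. Superposition: Cmin = C₀·(f + f² + … + f^3).
≈ 16.762 × (0.0711 + 0.0051 + 0.0004) ≈ 16.762 × 0.0766 ≈ 1.284 μg/mL.

1.3 μg/mL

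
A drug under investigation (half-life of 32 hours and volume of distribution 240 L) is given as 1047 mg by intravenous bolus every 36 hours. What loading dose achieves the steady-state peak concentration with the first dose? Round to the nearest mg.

f = (1/2)^(36/32) ≈ 0.458502; accumulation ratio R = 1/(1−f) ≈ 1.84673.
Loading dose to hit Cmax,ss on first dose: D_load = D_maint·R ≈ 1047 × 1.84673 ≈ 1933.53 mg.

1934 mg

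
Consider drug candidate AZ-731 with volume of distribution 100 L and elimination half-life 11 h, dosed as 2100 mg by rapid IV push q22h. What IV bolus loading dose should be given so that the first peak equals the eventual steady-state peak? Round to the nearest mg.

f = (1/2)^(22/11) ≈ 0.250000; accumulation ratio R = 1/(1−f) ≈ 1.33333.
Loading dose to hit Cmax,ss on first dose: D_load = D_maint·R ≈ 2100 × 1.33333 ≈ 2799.99 mg.

2800 mg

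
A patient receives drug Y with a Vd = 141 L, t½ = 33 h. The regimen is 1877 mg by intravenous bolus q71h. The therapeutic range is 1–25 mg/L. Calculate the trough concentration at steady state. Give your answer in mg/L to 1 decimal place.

3.9 mg/L

k = ln2/t½ = ln2/33 ≈ 0.021004 h⁻¹; fraction remaining f = e^(−kτ) = e^(−0.021004×71) ≈ 0.2251.
Each bolus raises the concentration by D/Vd = 1877/141 ≈ 13.312 mg/L.
Steady-state trough Cmin,ss = C₀·f/(1−f) ≈ 13.312 × 0.2251/0.7749 ≈ 3.867 mg/L.
Trough 3.9 mg/L vs MEC 1 mg/L: adequate.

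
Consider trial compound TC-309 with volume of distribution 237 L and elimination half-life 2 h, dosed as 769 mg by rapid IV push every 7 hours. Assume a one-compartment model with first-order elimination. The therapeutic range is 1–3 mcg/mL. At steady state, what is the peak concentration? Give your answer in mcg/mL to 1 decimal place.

Over one 7-h interval, 7/2 ≈ 3.5 half-lives elapse, leaving f ≈ 0.0884 of each dose.
Accumulation ratio R = 1/(1 − f) ≈ 1/0.9116 ≈ 1.0970.
Each bolus raises the concentration by D/Vd = 769/237 ≈ 3.245 mcg/mL.
Steady-state peak Cmax,ss = C₀·R ≈ 3.245 × 1.0970 ≈ 3.560 mcg/mL.
Peak 3.6 mcg/mL vs MTC 3 mcg/mL: exceeds toxic threshold.

3.6 mcg/mL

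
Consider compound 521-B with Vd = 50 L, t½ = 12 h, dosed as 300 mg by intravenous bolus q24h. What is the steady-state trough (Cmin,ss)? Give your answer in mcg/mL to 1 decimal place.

The dosing interval is 2 half-lives, so f = 2^(−2) = 0.25.
Accumulation ratio R = 1/(1 − f) = 1/0.75 = 4/3.
Single-dose peak C₀ = D/Vd = 300/50 = 6 mcg/mL.
Steady-state peak Cmax,ss = C₀·R = 6 × 4/3 ≈ 8.000 mcg/mL.
Steady-state trough Cmin,ss = Cmax,ss·f ≈ 8.000 × 0.25 ≈ 2.000 mcg/mL.

2.0 mcg/mL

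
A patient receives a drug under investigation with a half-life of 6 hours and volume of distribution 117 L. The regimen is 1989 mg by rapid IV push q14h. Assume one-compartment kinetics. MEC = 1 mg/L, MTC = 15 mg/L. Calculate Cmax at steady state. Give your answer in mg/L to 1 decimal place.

k = ln2/t½ = ln2/6 ≈ 0.115525 h⁻¹; fraction remaining f = e^(−kτ) = e^(−0.115525×14) ≈ 0.1984.
Accumulation ratio R = 1/(1 − f) ≈ 1/0.8016 ≈ 1.2475.
Single-dose peak C₀ = D/Vd = 1989/117 ≈ 17.000 mg/L.
Steady-state peak Cmax,ss = C₀·R ≈ 17.000 × 1.2475 ≈ 21.207 mg/L.
Peak 21.2 mg/L vs MTC 15 mg/L: exceeds toxic threshold.

21.2 mg/L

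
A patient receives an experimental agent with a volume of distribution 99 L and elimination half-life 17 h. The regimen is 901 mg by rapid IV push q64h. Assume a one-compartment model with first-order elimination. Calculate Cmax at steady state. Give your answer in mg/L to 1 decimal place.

9.8 mg/L

Over one 64-h interval, 64/17 ≈ 3.7647 half-lives elapse, leaving f ≈ 0.0736 of each dose.
At steady state, accumulation factor R = 1/(1 − e^(−kτ)) ≈ 1.0794.
Single-dose peak C₀ = D/Vd = 901/99 ≈ 9.101 mg/L.
Steady-state peak Cmax,ss = C₀·R ≈ 9.101 × 1.0794 ≈ 9.824 mg/L.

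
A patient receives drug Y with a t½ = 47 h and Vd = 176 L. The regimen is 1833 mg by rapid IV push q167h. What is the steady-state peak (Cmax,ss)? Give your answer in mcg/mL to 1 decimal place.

11.4 mcg/mL

τ/t½ = 167/47 ≈ 3.5532, so fraction remaining f = (1/2)^(167/47) ≈ 0.0852.
Accumulation ratio R = 1/(1 − f) ≈ 1/0.9148 ≈ 1.0931.
Single-dose peak C₀ = D/Vd = 1833/176 ≈ 10.415 mcg/mL.
Steady-state peak Cmax,ss = C₀·R ≈ 10.415 × 1.0931 ≈ 11.385 mcg/mL.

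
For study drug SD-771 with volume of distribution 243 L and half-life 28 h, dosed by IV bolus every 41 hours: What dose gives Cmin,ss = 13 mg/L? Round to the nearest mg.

τ/t½ = 41/28 ≈ 1.4643, so f = (1/2)^(41/28) ≈ 0.362415.
Cmin,ss = (D/Vd)·f/(1−f), so D = Cmin,ss·Vd·(1−f)/f.
D = 13 × 243 × (1−f)/f ≈ 13 × 243 × 1.75927 ≈ 5557.53 mg.

5558 mg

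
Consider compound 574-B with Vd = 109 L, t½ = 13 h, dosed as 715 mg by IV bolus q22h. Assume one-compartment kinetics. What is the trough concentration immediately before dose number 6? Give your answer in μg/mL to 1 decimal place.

2.9 μg/mL

f = (1/2)^(τ/t½) = (1/2)^(22/13) ≈ 0.3094.
C₀ = D/Vd = 715/109 ≈ 6.560 μg/mL.
Before the 6th dose, 5 doses have been given. Superposition: Cmin = C₀·(f + f² + … + f^5).
≈ 6.560 × (0.3094 + 0.0957 + 0.0296 + 0.0092 + 0.0028) ≈ 6.560 × 0.4467 ≈ 2.930 μg/mL.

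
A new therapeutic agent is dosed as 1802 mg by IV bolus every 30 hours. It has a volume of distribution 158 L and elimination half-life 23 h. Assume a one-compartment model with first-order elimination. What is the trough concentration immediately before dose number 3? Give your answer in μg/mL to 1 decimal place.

6.5 μg/mL

f = (1/2)^(τ/t½) = (1/2)^(30/23) ≈ 0.4049.
C₀ = D/Vd = 1802/158 ≈ 11.405 μg/mL.
Before the 3rd dose, 2 doses have been given. Superposition: Cmin = C₀·(f + f²).
≈ 11.405 × (0.4049 + 0.1639) ≈ 11.405 × 0.5688 ≈ 6.487 μg/mL.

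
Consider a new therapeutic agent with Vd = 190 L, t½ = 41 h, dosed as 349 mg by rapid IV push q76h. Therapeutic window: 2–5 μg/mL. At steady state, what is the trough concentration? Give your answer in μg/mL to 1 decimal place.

k = ln2/t½ = ln2/41 ≈ 0.016906 h⁻¹; fraction remaining f = e^(−kτ) = e^(−0.016906×76) ≈ 0.2767.
Each bolus raises the concentration by D/Vd = 349/190 ≈ 1.837 μg/mL.
Steady-state trough Cmin,ss = C₀·f/(1−f) ≈ 1.837 × 0.2767/0.7233 ≈ 0.703 μg/mL.
Trough 0.7 μg/mL vs MEC 2 μg/mL: subtherapeutic.

0.7 μg/mL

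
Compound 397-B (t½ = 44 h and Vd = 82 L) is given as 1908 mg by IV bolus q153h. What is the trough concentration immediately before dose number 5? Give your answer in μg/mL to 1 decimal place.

2.3 μg/mL

f = (1/2)^(τ/t½) = (1/2)^(153/44) ≈ 0.0898.
C₀ = D/Vd = 1908/82 ≈ 23.268 μg/mL.
Before the 5th dose, 4 doses have been given. Superposition: Cmin = C₀·(f + f² + … + f^4).
≈ 23.268 × (0.0898 + 0.0081 + 0.0007 + 0.0001) ≈ 23.268 × 0.0987 ≈ 2.297 μg/mL.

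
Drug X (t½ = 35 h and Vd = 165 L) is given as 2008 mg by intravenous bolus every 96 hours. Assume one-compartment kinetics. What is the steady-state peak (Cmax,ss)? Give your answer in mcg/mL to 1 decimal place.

14.3 mcg/mL

τ/t½ = 96/35 ≈ 2.7429, so fraction remaining f = (1/2)^(96/35) ≈ 0.1494.
Accumulation ratio R = 1/(1 − f) ≈ 1/0.8506 ≈ 1.1756.
Each bolus raises the concentration by D/Vd = 2008/165 ≈ 12.170 mcg/mL.
Cmax,ss = C₀/(1 − f) ≈ 12.170/0.8506 ≈ 14.308 mcg/mL.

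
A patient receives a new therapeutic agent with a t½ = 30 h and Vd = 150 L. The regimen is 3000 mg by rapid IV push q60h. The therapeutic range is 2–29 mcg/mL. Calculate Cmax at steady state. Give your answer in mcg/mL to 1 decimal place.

26.7 mcg/mL

τ = 60 h = 2 half-lives, so f = (1/2)^2 = 0.25.
At steady state, R = 1/(1 − 0.25) = 4/3.
Single-dose peak C₀ = D/Vd = 3000/150 = 20 mcg/mL.
Steady-state peak Cmax,ss = C₀·R = 20 × 4/3 ≈ 26.667 mcg/mL.
Peak 26.7 mcg/mL vs MTC 29 mcg/mL: below toxic threshold.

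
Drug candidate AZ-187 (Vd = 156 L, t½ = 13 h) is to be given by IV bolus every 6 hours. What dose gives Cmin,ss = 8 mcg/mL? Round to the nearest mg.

τ/t½ = 6/13 ≈ 0.46154, so f = (1/2)^(6/13) ≈ 0.726211.
Cmin,ss = (D/Vd)·f/(1−f), so D = Cmin,ss·Vd·(1−f)/f.
D = 8 × 156 × (1−f)/f ≈ 8 × 156 × 0.37701 ≈ 470.51 mg.

471 mg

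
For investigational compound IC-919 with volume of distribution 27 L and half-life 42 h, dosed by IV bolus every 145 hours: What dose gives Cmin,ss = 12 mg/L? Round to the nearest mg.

3223 mg

τ/t½ = 145/42 ≈ 3.4524, so f = (1/2)^(145/42) ≈ 0.091354.
Cmin,ss = (D/Vd)·f/(1−f), so D = Cmin,ss·Vd·(1−f)/f.
D = 12 × 27 × (1−f)/f ≈ 12 × 27 × 9.94643 ≈ 3222.64 mg.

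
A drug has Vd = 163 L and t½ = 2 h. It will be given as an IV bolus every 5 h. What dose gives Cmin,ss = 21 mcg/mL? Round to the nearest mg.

τ/t½ = 5/2 ≈ 2.5, so f = (1/2)^(5/2) ≈ 0.176777.
Cmin,ss = (D/Vd)·f/(1−f), so D = Cmin,ss·Vd·(1−f)/f.
D = 21 × 163 × (1−f)/f ≈ 21 × 163 × 4.65684 ≈ 15940.36 mg.

15940 mg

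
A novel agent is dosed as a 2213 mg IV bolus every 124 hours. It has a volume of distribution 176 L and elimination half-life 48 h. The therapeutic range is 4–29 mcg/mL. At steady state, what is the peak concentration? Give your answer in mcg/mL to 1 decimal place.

Over one 124-h interval, 124/48 ≈ 2.5833 half-lives elapse, leaving f ≈ 0.1669 of each dose.
Accumulation ratio R = 1/(1 − f) ≈ 1/0.8331 ≈ 1.2003.
Single-dose peak C₀ = D/Vd = 2213/176 ≈ 12.574 mcg/mL.
Steady-state peak Cmax,ss = C₀·R ≈ 12.574 × 1.2003 ≈ 15.093 mcg/mL.
Peak 15.1 mcg/mL vs MTC 29 mcg/mL: below toxic threshold.

15.1 mcg/mL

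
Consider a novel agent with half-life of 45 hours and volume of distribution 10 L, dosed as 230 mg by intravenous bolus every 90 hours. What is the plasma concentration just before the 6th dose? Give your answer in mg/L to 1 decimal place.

f = (1/2)^(τ/t½) = (1/2)^(90/45) ≈ 0.2500.
C₀ = D/Vd = 230/10 ≈ 23.000 mg/L.
Before the 6th dose, 5 doses have been given. Superposition: Cmin = C₀·(f + f² + … + f^5).
≈ 23.000 × (0.2500 + 0.0625 + 0.0156 + 0.0039 + 0.0010) ≈ 23.000 × 0.3330 ≈ 7.659 mg/L.

7.7 mg/L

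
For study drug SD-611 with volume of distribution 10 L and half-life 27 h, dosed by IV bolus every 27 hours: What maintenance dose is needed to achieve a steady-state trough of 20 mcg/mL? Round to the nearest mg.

τ/t½ = 27/27 ≈ 1, so f = (1/2)^(27/27) ≈ 0.500000.
Cmin,ss = (D/Vd)·f/(1−f), so D = Cmin,ss·Vd·(1−f)/f.
D = 20 × 10 × (1−f)/f ≈ 20 × 10 × 1.00000 ≈ 200.00 mg.

200 mg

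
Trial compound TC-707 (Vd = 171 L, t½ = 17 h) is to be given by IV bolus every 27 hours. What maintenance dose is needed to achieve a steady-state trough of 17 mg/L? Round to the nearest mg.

τ/t½ = 27/17 ≈ 1.5882, so f = (1/2)^(27/17) ≈ 0.332578.
Cmin,ss = (D/Vd)·f/(1−f), so D = Cmin,ss·Vd·(1−f)/f.
D = 17 × 171 × (1−f)/f ≈ 17 × 171 × 2.00681 ≈ 5833.80 mg.

5834 mg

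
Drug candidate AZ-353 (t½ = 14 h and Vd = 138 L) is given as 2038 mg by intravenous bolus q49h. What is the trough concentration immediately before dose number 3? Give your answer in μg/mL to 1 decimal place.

1.4 μg/mL

f = (1/2)^(τ/t½) = (1/2)^(49/14) ≈ 0.0884.
C₀ = D/Vd = 2038/138 ≈ 14.768 μg/mL.
Before the 3rd dose, 2 doses have been given. Superposition: Cmin = C₀·(f + f²).
≈ 14.768 × (0.0884 + 0.0078) ≈ 14.768 × 0.0962 ≈ 1.421 μg/mL.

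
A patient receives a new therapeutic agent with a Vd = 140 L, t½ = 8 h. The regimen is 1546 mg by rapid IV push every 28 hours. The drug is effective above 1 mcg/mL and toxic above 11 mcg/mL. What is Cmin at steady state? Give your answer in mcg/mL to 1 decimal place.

1.1 mcg/mL

k = ln2/t½ = ln2/8 ≈ 0.086643 h⁻¹; fraction remaining f = e^(−kτ) = e^(−0.086643×28) ≈ 0.0884.
At steady state, accumulation factor R = 1/(1 − e^(−kτ)) ≈ 1.0970.
Each bolus raises the concentration by D/Vd = 1546/140 ≈ 11.043 mcg/mL.
Cmax,ss = C₀/(1 − f) ≈ 11.043/0.9116 ≈ 12.114 mcg/mL.
Steady-state trough Cmin,ss = Cmax,ss·f ≈ 12.114 × 0.0884 ≈ 1.071 mcg/mL.
Trough 1.1 mcg/mL vs MEC 1 mcg/mL: adequate.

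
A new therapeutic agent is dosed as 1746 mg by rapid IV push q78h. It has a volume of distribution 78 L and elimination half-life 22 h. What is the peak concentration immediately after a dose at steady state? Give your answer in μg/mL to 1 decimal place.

τ/t½ = 78/22 ≈ 3.5455, so fraction remaining f = (1/2)^(78/22) ≈ 0.0856.
Accumulation ratio R = 1/(1 − f) ≈ 1/0.9144 ≈ 1.0936.
Single-dose peak C₀ = D/Vd = 1746/78 ≈ 22.385 μg/mL.
Steady-state peak Cmax,ss = C₀·R ≈ 22.385 × 1.0936 ≈ 24.480 μg/mL.

24.5 μg/mL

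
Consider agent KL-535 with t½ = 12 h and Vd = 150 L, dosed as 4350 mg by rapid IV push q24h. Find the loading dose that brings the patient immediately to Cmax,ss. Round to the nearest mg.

5800 mg

f = (1/2)^(24/12) ≈ 0.250000; accumulation ratio R = 1/(1−f) ≈ 1.33333.
Loading dose to hit Cmax,ss on first dose: D_load = D_maint·R ≈ 4350 × 1.33333 ≈ 5799.99 mg.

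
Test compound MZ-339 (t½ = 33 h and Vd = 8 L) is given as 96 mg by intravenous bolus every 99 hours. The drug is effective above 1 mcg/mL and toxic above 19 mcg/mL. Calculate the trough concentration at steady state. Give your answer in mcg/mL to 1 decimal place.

1.7 mcg/mL

The dosing interval is 3 half-lives, so f = 2^(−3) = 0.125.
Accumulation ratio R = 1/(1 − f) = 1/0.875 = 8/7.
Single-dose peak C₀ = D/Vd = 96/8 = 12 mcg/mL.
Steady-state peak Cmax,ss = C₀·R = 12 × 8/7 ≈ 13.714 mcg/mL.
Steady-state trough Cmin,ss = Cmax,ss·f ≈ 13.714 × 0.125 ≈ 1.714 mcg/mL.
Trough 1.7 mcg/mL vs MEC 1 mcg/mL: adequate.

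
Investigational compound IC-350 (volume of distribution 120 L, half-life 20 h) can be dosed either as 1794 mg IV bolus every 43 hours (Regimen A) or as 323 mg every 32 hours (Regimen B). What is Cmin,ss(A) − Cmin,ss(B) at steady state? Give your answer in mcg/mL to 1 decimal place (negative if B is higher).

3.0 mcg/mL

Regimen A: f = (1/2)^(43/20) ≈ 0.2253; Cmin,ss = (1794/120)·f/(1−f) ≈ 4.348 mcg/mL.
Regimen B: f = (1/2)^(32/20) ≈ 0.3299; Cmin,ss = (323/120)·f/(1−f) ≈ 1.325 mcg/mL.
Difference ≈ 4.348 − 1.325 ≈ 3.023 mcg/mL.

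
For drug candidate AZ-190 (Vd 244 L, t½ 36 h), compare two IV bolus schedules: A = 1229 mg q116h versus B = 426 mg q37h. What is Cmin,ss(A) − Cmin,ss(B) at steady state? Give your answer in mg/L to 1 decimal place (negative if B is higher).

-1.1 mg/L

Regimen A: f = (1/2)^(116/36) ≈ 0.1072; Cmin,ss = (1229/244)·f/(1−f) ≈ 0.605 mg/L.
Regimen B: f = (1/2)^(37/36) ≈ 0.4905; Cmin,ss = (426/244)·f/(1−f) ≈ 1.681 mg/L.
Difference ≈ 0.605 − 1.681 ≈ -1.076 mg/L.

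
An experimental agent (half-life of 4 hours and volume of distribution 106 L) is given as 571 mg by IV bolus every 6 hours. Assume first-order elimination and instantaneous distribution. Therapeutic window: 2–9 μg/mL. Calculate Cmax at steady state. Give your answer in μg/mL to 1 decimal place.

Over one 6-h interval, 6/4 ≈ 1.5 half-lives elapse, leaving f ≈ 0.3536 of each dose.
Accumulation ratio R = 1/(1 − f) ≈ 1/0.6464 ≈ 1.5470.
Single-dose peak C₀ = D/Vd = 571/106 ≈ 5.387 μg/mL.
Cmax,ss = C₀/(1 − f) ≈ 5.387/0.6464 ≈ 8.334 μg/mL.
Peak 8.3 μg/mL vs MTC 9 μg/mL: below toxic threshold.

8.3 μg/mL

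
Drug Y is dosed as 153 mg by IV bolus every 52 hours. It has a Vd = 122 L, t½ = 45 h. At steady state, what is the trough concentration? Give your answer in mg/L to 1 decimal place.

1.0 mg/L

Over one 52-h interval, 52/45 ≈ 1.1556 half-lives elapse, leaving f ≈ 0.4489 of each dose.
At steady state, accumulation factor R = 1/(1 − e^(−kτ)) ≈ 1.8146.
Each bolus raises the concentration by D/Vd = 153/122 ≈ 1.254 mg/L.
Cmax,ss = C₀/(1 − f) ≈ 1.254/0.5511 ≈ 2.275 mg/L.
Steady-state trough Cmin,ss = Cmax,ss·f ≈ 2.275 × 0.4489 ≈ 1.021 mg/L.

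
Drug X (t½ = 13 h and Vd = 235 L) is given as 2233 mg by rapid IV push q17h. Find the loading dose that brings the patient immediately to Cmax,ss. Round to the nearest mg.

3746 mg

f = (1/2)^(17/13) ≈ 0.403967; accumulation ratio R = 1/(1−f) ≈ 1.67776.
Loading dose to hit Cmax,ss on first dose: D_load = D_maint·R ≈ 2233 × 1.67776 ≈ 3746.44 mg.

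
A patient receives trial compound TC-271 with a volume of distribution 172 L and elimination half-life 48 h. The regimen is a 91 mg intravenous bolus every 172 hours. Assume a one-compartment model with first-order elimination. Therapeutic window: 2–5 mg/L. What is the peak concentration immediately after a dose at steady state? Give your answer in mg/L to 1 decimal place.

τ/t½ = 172/48 ≈ 3.5833, so fraction remaining f = (1/2)^(172/48) ≈ 0.0834.
At steady state, accumulation factor R = 1/(1 − e^(−kτ)) ≈ 1.0910.
Single-dose peak C₀ = D/Vd = 91/172 ≈ 0.529 mg/L.
Steady-state peak Cmax,ss = C₀·R ≈ 0.529 × 1.0910 ≈ 0.577 mg/L.
Peak 0.6 mg/L vs MTC 5 mg/L: below toxic threshold.

0.6 mg/L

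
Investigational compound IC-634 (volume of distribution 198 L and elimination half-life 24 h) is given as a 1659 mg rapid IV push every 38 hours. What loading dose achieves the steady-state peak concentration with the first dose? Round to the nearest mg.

f = (1/2)^(38/24) ≈ 0.333710; accumulation ratio R = 1/(1−f) ≈ 1.50085.
Loading dose to hit Cmax,ss on first dose: D_load = D_maint·R ≈ 1659 × 1.50085 ≈ 2489.91 mg.

2490 mg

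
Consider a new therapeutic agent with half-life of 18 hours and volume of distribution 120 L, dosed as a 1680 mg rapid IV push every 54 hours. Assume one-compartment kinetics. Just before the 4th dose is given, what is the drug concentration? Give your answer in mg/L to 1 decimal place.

2.0 mg/L

f = (1/2)^(τ/t½) = (1/2)^(54/18) ≈ 0.1250.
C₀ = D/Vd = 1680/120 ≈ 14.000 mg/L.
Before the 4th dose, 3 doses have been given. Superposition: Cmin = C₀·(f + f² + … + f^3).
≈ 14.000 × (0.1250 + 0.0156 + 0.0020) ≈ 14.000 × 0.1426 ≈ 1.996 mg/L.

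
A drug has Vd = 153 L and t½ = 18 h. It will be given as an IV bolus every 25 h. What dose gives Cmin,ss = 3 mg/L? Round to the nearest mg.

τ/t½ = 25/18 ≈ 1.3889, so f = (1/2)^(25/18) ≈ 0.381859.
Cmin,ss = (D/Vd)·f/(1−f), so D = Cmin,ss·Vd·(1−f)/f.
D = 3 × 153 × (1−f)/f ≈ 3 × 153 × 1.61877 ≈ 743.02 mg.

743 mg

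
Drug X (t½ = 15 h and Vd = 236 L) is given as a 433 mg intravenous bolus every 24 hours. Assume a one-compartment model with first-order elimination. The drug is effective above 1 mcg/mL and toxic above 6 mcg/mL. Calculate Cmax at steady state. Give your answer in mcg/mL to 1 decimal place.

2.7 mcg/mL

k = ln2/t½ = ln2/15 ≈ 0.046210 h⁻¹; fraction remaining f = e^(−kτ) = e^(−0.046210×24) ≈ 0.3299.
Accumulation ratio R = 1/(1 − f) ≈ 1/0.6701 ≈ 1.4923.
Single-dose peak C₀ = D/Vd = 433/236 ≈ 1.835 mcg/mL.
Cmax,ss = C₀/(1 − f) ≈ 1.835/0.6701 ≈ 2.738 mcg/mL.
Peak 2.7 mcg/mL vs MTC 6 mcg/mL: below toxic threshold.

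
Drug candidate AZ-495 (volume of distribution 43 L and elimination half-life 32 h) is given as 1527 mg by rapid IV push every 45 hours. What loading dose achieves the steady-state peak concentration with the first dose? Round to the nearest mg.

2452 mg

f = (1/2)^(45/32) ≈ 0.377291; accumulation ratio R = 1/(1−f) ≈ 1.60589.
Loading dose to hit Cmax,ss on first dose: D_load = D_maint·R ≈ 1527 × 1.60589 ≈ 2452.19 mg.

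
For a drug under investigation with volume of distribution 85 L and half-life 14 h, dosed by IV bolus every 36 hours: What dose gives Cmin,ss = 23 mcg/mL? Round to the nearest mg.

τ/t½ = 36/14 ≈ 2.5714, so f = (1/2)^(36/14) ≈ 0.168238.
Cmin,ss = (D/Vd)·f/(1−f), so D = Cmin,ss·Vd·(1−f)/f.
D = 23 × 85 × (1−f)/f ≈ 23 × 85 × 4.94396 ≈ 9665.44 mg.

9665 mg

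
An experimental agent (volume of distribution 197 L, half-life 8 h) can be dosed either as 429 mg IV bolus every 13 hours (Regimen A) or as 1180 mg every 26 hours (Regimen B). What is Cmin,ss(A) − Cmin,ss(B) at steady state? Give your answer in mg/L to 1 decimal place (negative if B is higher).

Regimen A: f = (1/2)^(13/8) ≈ 0.3242; Cmin,ss = (429/197)·f/(1−f) ≈ 1.045 mg/L.
Regimen B: f = (1/2)^(26/8) ≈ 0.1051; Cmin,ss = (1180/197)·f/(1−f) ≈ 0.703 mg/L.
Difference ≈ 1.045 − 0.703 ≈ 0.342 mg/L.

0.3 mg/L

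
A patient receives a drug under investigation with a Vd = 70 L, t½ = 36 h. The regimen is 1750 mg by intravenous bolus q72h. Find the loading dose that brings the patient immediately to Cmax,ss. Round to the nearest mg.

2333 mg

f = (1/2)^(72/36) ≈ 0.250000; accumulation ratio R = 1/(1−f) ≈ 1.33333.
Loading dose to hit Cmax,ss on first dose: D_load = D_maint·R ≈ 1750 × 1.33333 ≈ 2333.33 mg.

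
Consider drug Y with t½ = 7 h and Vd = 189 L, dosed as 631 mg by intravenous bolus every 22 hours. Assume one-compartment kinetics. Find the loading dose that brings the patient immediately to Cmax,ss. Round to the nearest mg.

f = (1/2)^(22/7) ≈ 0.113215; accumulation ratio R = 1/(1−f) ≈ 1.12767.
Loading dose to hit Cmax,ss on first dose: D_load = D_maint·R ≈ 631 × 1.12767 ≈ 711.56 mg.

712 mg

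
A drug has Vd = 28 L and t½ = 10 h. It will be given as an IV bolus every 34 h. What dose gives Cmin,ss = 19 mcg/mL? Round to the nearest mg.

5084 mg

τ/t½ = 34/10 ≈ 3.4, so f = (1/2)^(34/10) ≈ 0.094732.
Cmin,ss = (D/Vd)·f/(1−f), so D = Cmin,ss·Vd·(1−f)/f.
D = 19 × 28 × (1−f)/f ≈ 19 × 28 × 9.55610 ≈ 5083.85 mg.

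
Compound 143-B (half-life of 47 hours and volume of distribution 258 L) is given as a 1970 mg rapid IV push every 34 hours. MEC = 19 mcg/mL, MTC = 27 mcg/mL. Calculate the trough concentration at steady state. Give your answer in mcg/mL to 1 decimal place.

k = ln2/t½ = ln2/47 ≈ 0.014748 h⁻¹; fraction remaining f = e^(−kτ) = e^(−0.014748×34) ≈ 0.6057.
Accumulation ratio R = 1/(1 − f) ≈ 1/0.3943 ≈ 2.5361.
Each bolus raises the concentration by D/Vd = 1970/258 ≈ 7.636 mcg/mL.
Cmax,ss = C₀/(1 − f) ≈ 7.636/0.3943 ≈ 19.366 mcg/mL.
Steady-state trough Cmin,ss = Cmax,ss·f ≈ 19.366 × 0.6057 ≈ 11.730 mcg/mL.
Trough 11.7 mcg/mL vs MEC 19 mcg/mL: subtherapeutic.

11.7 mcg/mL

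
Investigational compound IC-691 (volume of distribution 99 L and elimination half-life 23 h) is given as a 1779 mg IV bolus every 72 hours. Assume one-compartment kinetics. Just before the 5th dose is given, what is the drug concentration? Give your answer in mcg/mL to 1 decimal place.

2.3 mcg/mL

f = (1/2)^(τ/t½) = (1/2)^(72/23) ≈ 0.1142.
C₀ = D/Vd = 1779/99 ≈ 17.970 mcg/mL.
Before the 5th dose, 4 doses have been given. Superposition: Cmin = C₀·(f + f² + … + f^4).
≈ 17.970 × (0.1142 + 0.0130 + 0.0015 + 0.0002) ≈ 17.970 × 0.1289 ≈ 2.316 mcg/mL.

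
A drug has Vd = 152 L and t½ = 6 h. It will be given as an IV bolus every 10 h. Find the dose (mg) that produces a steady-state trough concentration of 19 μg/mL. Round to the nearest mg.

6281 mg

τ/t½ = 10/6 ≈ 1.6667, so f = (1/2)^(10/6) ≈ 0.314980.
Cmin,ss = (D/Vd)·f/(1−f), so D = Cmin,ss·Vd·(1−f)/f.
D = 19 × 152 × (1−f)/f ≈ 19 × 152 × 2.17480 ≈ 6280.82 mg.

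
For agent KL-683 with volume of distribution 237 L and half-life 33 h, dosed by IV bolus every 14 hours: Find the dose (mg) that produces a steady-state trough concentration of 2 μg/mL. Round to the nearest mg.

162 mg

τ/t½ = 14/33 ≈ 0.42424, so f = (1/2)^(14/33) ≈ 0.745230.
Cmin,ss = (D/Vd)·f/(1−f), so D = Cmin,ss·Vd·(1−f)/f.
D = 2 × 237 × (1−f)/f ≈ 2 × 237 × 0.34187 ≈ 162.05 mg.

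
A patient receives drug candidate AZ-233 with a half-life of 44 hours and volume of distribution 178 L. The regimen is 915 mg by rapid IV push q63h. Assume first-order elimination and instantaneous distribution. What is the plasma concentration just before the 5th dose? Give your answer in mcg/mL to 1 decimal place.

3.0 mcg/mL

f = (1/2)^(τ/t½) = (1/2)^(63/44) ≈ 0.3707.
C₀ = D/Vd = 915/178 ≈ 5.140 mcg/mL.
Before the 5th dose, 4 doses have been given. Superposition: Cmin = C₀·(f + f² + … + f^4).
≈ 5.140 × (0.3707 + 0.1374 + 0.0509 + 0.0189) ≈ 5.140 × 0.5779 ≈ 2.970 mcg/mL.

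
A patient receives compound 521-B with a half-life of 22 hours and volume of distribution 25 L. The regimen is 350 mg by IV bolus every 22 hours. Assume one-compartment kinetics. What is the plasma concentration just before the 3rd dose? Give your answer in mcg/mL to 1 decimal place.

f = (1/2)^(τ/t½) = (1/2)^(22/22) ≈ 0.5000.
C₀ = D/Vd = 350/25 ≈ 14.000 mcg/mL.
Before the 3rd dose, 2 doses have been given. Superposition: Cmin = C₀·(f + f²).
≈ 14.000 × (0.5000 + 0.2500) ≈ 14.000 × 0.7500 ≈ 10.500 mcg/mL.

10.5 mcg/mL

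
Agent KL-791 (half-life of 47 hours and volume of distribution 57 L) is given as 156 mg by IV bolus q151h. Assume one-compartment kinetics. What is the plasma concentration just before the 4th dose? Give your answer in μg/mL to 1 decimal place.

0.3 μg/mL

f = (1/2)^(τ/t½) = (1/2)^(151/47) ≈ 0.1079.
C₀ = D/Vd = 156/57 ≈ 2.737 μg/mL.
Before the 4th dose, 3 doses have been given. Superposition: Cmin = C₀·(f + f² + … + f^3).
≈ 2.737 × (0.1079 + 0.0116 + 0.0013) ≈ 2.737 × 0.1208 ≈ 0.331 μg/mL.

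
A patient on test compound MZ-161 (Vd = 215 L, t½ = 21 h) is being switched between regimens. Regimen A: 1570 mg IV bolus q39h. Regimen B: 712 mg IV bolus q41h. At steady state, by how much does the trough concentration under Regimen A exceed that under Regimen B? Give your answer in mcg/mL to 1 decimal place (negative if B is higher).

1.6 mcg/mL

Regimen A: f = (1/2)^(39/21) ≈ 0.2760; Cmin,ss = (1570/215)·f/(1−f) ≈ 2.784 mcg/mL.
Regimen B: f = (1/2)^(41/21) ≈ 0.2584; Cmin,ss = (712/215)·f/(1−f) ≈ 1.154 mcg/mL.
Difference ≈ 2.784 − 1.154 ≈ 1.630 mcg/mL.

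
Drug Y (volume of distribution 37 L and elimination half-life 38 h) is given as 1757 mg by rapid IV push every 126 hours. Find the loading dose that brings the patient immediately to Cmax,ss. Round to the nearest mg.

f = (1/2)^(126/38) ≈ 0.100426; accumulation ratio R = 1/(1−f) ≈ 1.11164.
Loading dose to hit Cmax,ss on first dose: D_load = D_maint·R ≈ 1757 × 1.11164 ≈ 1953.15 mg.

1953 mg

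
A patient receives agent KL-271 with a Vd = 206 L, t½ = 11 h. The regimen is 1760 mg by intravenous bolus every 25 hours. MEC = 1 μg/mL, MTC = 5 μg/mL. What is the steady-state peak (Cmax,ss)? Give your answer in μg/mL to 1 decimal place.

Over one 25-h interval, 25/11 ≈ 2.2727 half-lives elapse, leaving f ≈ 0.2069 of each dose.
At steady state, accumulation factor R = 1/(1 − e^(−kτ)) ≈ 1.2609.
Single-dose peak C₀ = D/Vd = 1760/206 ≈ 8.544 μg/mL.
Steady-state peak Cmax,ss = C₀·R ≈ 8.544 × 1.2609 ≈ 10.773 μg/mL.
Peak 10.8 μg/mL vs MTC 5 μg/mL: exceeds toxic threshold.

10.8 μg/mL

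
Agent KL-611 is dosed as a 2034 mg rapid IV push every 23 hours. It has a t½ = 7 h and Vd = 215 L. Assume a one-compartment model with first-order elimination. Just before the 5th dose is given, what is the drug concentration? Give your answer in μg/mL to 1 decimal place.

f = (1/2)^(τ/t½) = (1/2)^(23/7) ≈ 0.1025.
C₀ = D/Vd = 2034/215 ≈ 9.460 μg/mL.
Before the 5th dose, 4 doses have been given. Superposition: Cmin = C₀·(f + f² + … + f^4).
≈ 9.460 × (0.1025 + 0.0105 + 0.0011 + 0.0001) ≈ 9.460 × 0.1142 ≈ 1.080 μg/mL.

1.1 μg/mL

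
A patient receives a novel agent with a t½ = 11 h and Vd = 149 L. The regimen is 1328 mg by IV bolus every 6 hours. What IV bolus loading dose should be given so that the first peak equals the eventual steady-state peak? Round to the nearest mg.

4218 mg

f = (1/2)^(6/11) ≈ 0.685175; accumulation ratio R = 1/(1−f) ≈ 3.17637.
Loading dose to hit Cmax,ss on first dose: D_load = D_maint·R ≈ 1328 × 3.17637 ≈ 4218.22 mg.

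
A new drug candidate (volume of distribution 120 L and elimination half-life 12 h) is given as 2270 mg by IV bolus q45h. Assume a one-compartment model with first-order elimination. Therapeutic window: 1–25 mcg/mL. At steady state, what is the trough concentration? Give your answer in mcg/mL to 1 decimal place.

τ/t½ = 45/12 ≈ 3.75, so fraction remaining f = (1/2)^(45/12) ≈ 0.0743.
Each bolus raises the concentration by D/Vd = 2270/120 ≈ 18.917 mcg/mL.
Steady-state trough Cmin,ss = C₀·f/(1−f) ≈ 18.917 × 0.0743/0.9257 ≈ 1.518 mcg/mL.
Trough 1.5 mcg/mL vs MEC 1 mcg/mL: adequate.

1.5 mcg/mL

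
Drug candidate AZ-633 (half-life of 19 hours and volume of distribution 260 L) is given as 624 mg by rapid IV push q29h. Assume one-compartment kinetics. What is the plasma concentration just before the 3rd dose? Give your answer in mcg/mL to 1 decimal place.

f = (1/2)^(τ/t½) = (1/2)^(29/19) ≈ 0.3472.
C₀ = D/Vd = 624/260 ≈ 2.400 mcg/mL.
Before the 3rd dose, 2 doses have been given. Superposition: Cmin = C₀·(f + f²).
≈ 2.400 × (0.3472 + 0.1205) ≈ 2.400 × 0.4677 ≈ 1.122 mcg/mL.

1.1 mcg/mL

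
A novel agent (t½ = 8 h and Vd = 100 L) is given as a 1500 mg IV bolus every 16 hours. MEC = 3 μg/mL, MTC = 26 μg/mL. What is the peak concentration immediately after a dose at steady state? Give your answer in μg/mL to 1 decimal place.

20.0 μg/mL

The dosing interval is 2 half-lives, so f = 2^(−2) = 0.25.
Accumulation ratio R = 1/(1 − f) = 1/0.75 = 4/3.
Single-dose peak C₀ = D/Vd = 1500/100 = 15 μg/mL.
Steady-state peak Cmax,ss = C₀·R = 15 × 4/3 ≈ 20.000 μg/mL.
Peak 20.0 μg/mL vs MTC 26 μg/mL: below toxic threshold.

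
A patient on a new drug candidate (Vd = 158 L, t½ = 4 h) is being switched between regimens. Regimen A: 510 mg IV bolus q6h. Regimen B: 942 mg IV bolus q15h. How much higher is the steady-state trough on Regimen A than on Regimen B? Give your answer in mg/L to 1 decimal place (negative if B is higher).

Regimen A: f = (1/2)^(6/4) ≈ 0.3536; Cmin,ss = (510/158)·f/(1−f) ≈ 1.766 mg/L.
Regimen B: f = (1/2)^(15/4) ≈ 0.0743; Cmin,ss = (942/158)·f/(1−f) ≈ 0.479 mg/L.
Difference ≈ 1.766 − 0.479 ≈ 1.287 mg/L.

1.3 mg/L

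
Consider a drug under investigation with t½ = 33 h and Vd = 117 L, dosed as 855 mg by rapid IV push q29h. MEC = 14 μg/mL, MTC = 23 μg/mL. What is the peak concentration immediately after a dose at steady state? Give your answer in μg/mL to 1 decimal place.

16.0 μg/mL

τ/t½ = 29/33 ≈ 0.87879, so fraction remaining f = (1/2)^(29/33) ≈ 0.5438.
At steady state, accumulation factor R = 1/(1 − e^(−kτ)) ≈ 2.1920.
Each bolus raises the concentration by D/Vd = 855/117 ≈ 7.308 μg/mL.
Cmax,ss = C₀/(1 − f) ≈ 7.308/0.4562 ≈ 16.019 μg/mL.
Peak 16.0 μg/mL vs MTC 23 μg/mL: below toxic threshold.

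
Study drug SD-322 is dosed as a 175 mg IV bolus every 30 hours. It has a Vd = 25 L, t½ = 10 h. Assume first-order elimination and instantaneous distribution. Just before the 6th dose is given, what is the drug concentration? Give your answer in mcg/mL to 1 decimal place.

f = (1/2)^(τ/t½) = (1/2)^(30/10) ≈ 0.1250.
C₀ = D/Vd = 175/25 ≈ 7.000 mcg/mL.
Before the 6th dose, 5 doses have been given. Superposition: Cmin = C₀·(f + f² + … + f^5).
≈ 7.000 × (0.1250 + 0.0156 + 0.0020 + 0.0002 + 0.0000) ≈ 7.000 × 0.1428 ≈ 1.000 mcg/mL.

1.0 mcg/mL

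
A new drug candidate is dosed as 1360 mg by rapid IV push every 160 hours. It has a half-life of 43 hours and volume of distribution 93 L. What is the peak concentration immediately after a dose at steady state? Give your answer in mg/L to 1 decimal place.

15.8 mg/L

τ/t½ = 160/43 ≈ 3.7209, so fraction remaining f = (1/2)^(160/43) ≈ 0.0758.
Accumulation ratio R = 1/(1 − f) ≈ 1/0.9242 ≈ 1.0820.
Single-dose peak C₀ = D/Vd = 1360/93 ≈ 14.624 mg/L.
Steady-state peak Cmax,ss = C₀·R ≈ 14.624 × 1.0820 ≈ 15.823 mg/L.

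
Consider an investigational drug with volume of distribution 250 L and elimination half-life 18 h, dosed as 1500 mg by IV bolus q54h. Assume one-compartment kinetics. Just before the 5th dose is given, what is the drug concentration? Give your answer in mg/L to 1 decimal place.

f = (1/2)^(τ/t½) = (1/2)^(54/18) ≈ 0.1250.
C₀ = D/Vd = 1500/250 ≈ 6.000 mg/L.
Before the 5th dose, 4 doses have been given. Superposition: Cmin = C₀·(f + f² + … + f^4).
≈ 6.000 × (0.1250 + 0.0156 + 0.0020 + 0.0002) ≈ 6.000 × 0.1428 ≈ 0.857 mg/L.

0.9 mg/L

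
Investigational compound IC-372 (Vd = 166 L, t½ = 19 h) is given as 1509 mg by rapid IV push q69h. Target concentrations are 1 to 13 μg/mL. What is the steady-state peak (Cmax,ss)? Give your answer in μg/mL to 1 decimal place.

9.9 μg/mL

Over one 69-h interval, 69/19 ≈ 3.6316 half-lives elapse, leaving f ≈ 0.0807 of each dose.
Accumulation ratio R = 1/(1 − f) ≈ 1/0.9193 ≈ 1.0878.
Each bolus raises the concentration by D/Vd = 1509/166 ≈ 9.090 μg/mL.
Cmax,ss = C₀/(1 − f) ≈ 9.090/0.9193 ≈ 9.888 μg/mL.
Peak 9.9 μg/mL vs MTC 13 μg/mL: below toxic threshold.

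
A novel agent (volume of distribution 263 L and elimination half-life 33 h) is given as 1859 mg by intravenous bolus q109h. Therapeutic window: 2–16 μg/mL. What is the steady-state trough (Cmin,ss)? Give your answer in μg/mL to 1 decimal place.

τ/t½ = 109/33 ≈ 3.303, so fraction remaining f = (1/2)^(109/33) ≈ 0.1013.
At steady state, accumulation factor R = 1/(1 − e^(−kτ)) ≈ 1.1127.
Single-dose peak C₀ = D/Vd = 1859/263 ≈ 7.068 μg/mL.
Steady-state peak Cmax,ss = C₀·R ≈ 7.068 × 1.1127 ≈ 7.865 μg/mL.
One interval later, Cmin,ss = Cmax,ss·e^(−kτ) ≈ 7.865 × 0.1013 ≈ 0.797 μg/mL.
Trough 0.8 μg/mL vs MEC 2 μg/mL: subtherapeutic.

0.8 μg/mL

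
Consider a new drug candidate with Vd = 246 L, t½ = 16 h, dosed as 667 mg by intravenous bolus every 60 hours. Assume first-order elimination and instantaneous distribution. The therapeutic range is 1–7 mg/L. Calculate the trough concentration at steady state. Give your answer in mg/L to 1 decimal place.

0.2 mg/L

k = ln2/t½ = ln2/16 ≈ 0.043322 h⁻¹; fraction remaining f = e^(−kτ) = e^(−0.043322×60) ≈ 0.0743.
Single-dose peak C₀ = D/Vd = 667/246 ≈ 2.711 mg/L.
Steady-state trough Cmin,ss = C₀·f/(1−f) ≈ 2.711 × 0.0743/0.9257 ≈ 0.218 mg/L.
Trough 0.2 mg/L vs MEC 1 mg/L: subtherapeutic.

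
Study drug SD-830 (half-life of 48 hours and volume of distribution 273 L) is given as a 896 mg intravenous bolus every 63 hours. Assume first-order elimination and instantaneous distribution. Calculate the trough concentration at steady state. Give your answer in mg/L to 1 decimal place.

Over one 63-h interval, 63/48 ≈ 1.3125 half-lives elapse, leaving f ≈ 0.4026 of each dose.
At steady state, accumulation factor R = 1/(1 − e^(−kτ)) ≈ 1.6739.
Single-dose peak C₀ = D/Vd = 896/273 ≈ 3.282 mg/L.
Steady-state peak Cmax,ss = C₀·R ≈ 3.282 × 1.6739 ≈ 5.494 mg/L.
One interval later, Cmin,ss = Cmax,ss·e^(−kτ) ≈ 5.494 × 0.4026 ≈ 2.212 mg/L.

2.2 mg/L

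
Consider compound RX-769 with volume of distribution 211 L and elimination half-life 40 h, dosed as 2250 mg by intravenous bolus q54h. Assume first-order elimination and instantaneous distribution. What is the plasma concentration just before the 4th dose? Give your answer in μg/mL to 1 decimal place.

f = (1/2)^(τ/t½) = (1/2)^(54/40) ≈ 0.3923.
C₀ = D/Vd = 2250/211 ≈ 10.664 μg/mL.
Before the 4th dose, 3 doses have been given. Superposition: Cmin = C₀·(f + f² + … + f^3).
≈ 10.664 × (0.3923 + 0.1539 + 0.0604) ≈ 10.664 × 0.6066 ≈ 6.469 μg/mL.

6.5 μg/mL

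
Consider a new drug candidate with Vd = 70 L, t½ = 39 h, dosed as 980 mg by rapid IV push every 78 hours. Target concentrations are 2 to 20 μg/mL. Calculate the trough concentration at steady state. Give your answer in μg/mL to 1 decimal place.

4.7 μg/mL

τ = 78 h = 2 half-lives, so f = (1/2)^2 = 0.25.
Accumulation ratio R = 1/(1 − f) = 1/0.75 = 4/3.
Single-dose peak C₀ = D/Vd = 980/70 = 14 μg/mL.
Steady-state peak Cmax,ss = C₀·R = 14 × 4/3 ≈ 18.667 μg/mL.
Steady-state trough Cmin,ss = Cmax,ss·f ≈ 18.667 × 0.25 ≈ 4.667 μg/mL.
Trough 4.7 μg/mL vs MEC 2 μg/mL: adequate.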